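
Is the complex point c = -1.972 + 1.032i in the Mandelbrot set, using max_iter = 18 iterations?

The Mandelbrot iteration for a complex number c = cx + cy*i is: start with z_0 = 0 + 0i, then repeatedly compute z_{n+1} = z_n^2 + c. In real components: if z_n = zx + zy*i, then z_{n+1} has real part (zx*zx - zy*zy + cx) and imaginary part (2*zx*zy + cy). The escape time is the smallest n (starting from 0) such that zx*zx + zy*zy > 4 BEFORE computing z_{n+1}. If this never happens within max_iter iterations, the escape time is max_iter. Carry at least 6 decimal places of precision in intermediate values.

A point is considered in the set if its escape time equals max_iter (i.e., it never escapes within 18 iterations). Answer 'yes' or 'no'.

z_0 = 0 + 0i, c = -1.9720 + 1.0320i
Iter 1: z = -1.9720 + 1.0320i, |z|^2 = 4.9538
Escaped at iteration 1

Answer: no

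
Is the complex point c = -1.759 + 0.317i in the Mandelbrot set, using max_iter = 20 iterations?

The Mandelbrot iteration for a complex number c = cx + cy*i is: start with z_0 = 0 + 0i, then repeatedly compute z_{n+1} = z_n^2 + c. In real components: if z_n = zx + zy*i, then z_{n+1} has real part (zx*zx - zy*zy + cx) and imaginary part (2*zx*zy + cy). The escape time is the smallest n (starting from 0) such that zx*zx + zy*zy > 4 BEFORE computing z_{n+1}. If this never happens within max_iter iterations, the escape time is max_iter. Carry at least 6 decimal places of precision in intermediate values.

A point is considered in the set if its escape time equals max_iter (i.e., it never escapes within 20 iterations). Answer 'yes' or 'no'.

Answer: no

Derivation:
z_0 = 0 + 0i, c = -1.7590 + 0.3170i
Iter 1: z = -1.7590 + 0.3170i, |z|^2 = 3.1946
Iter 2: z = 1.2346 + -0.7982i, |z|^2 = 2.1614
Iter 3: z = -0.8719 + -1.6539i, |z|^2 = 3.4957
Iter 4: z = -3.7342 + 3.2012i, |z|^2 = 24.1917
Escaped at iteration 4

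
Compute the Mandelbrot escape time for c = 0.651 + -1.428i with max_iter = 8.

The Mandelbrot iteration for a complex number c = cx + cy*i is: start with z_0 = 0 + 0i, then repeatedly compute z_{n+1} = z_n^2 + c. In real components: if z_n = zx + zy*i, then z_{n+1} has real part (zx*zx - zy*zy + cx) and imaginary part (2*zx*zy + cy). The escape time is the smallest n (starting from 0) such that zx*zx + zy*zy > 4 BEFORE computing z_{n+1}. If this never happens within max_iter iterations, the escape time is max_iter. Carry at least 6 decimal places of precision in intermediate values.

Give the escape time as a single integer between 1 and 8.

Answer: 2

Derivation:
z_0 = 0 + 0i, c = 0.6510 + -1.4280i
Iter 1: z = 0.6510 + -1.4280i, |z|^2 = 2.4630
Iter 2: z = -0.9644 + -3.2873i, |z|^2 = 11.7361
Escaped at iteration 2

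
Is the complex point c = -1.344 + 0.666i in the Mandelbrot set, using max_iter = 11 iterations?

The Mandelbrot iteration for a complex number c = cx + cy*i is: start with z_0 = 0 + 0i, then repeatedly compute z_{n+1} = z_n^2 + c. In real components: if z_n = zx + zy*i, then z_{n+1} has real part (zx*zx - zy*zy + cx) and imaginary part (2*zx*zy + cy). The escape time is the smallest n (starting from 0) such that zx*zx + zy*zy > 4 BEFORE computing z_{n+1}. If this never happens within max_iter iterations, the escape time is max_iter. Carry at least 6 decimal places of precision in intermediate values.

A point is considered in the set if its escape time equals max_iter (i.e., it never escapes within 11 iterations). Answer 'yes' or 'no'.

Answer: no

Derivation:
z_0 = 0 + 0i, c = -1.3440 + 0.6660i
Iter 1: z = -1.3440 + 0.6660i, |z|^2 = 2.2499
Iter 2: z = 0.0188 + -1.1242i, |z|^2 = 1.2642
Iter 3: z = -2.6075 + 0.6238i, |z|^2 = 7.1881
Escaped at iteration 3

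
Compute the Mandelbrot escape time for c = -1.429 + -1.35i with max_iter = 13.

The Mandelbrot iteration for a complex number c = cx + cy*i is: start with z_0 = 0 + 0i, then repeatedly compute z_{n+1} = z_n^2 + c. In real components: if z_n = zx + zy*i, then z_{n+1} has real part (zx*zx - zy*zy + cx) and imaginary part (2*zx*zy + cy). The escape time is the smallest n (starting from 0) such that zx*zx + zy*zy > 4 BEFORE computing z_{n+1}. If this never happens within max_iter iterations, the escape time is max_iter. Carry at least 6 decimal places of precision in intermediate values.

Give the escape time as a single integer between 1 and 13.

Answer: 2

Derivation:
z_0 = 0 + 0i, c = -1.4290 + -1.3500i
Iter 1: z = -1.4290 + -1.3500i, |z|^2 = 3.8645
Iter 2: z = -1.2095 + 2.5083i, |z|^2 = 7.7544
Escaped at iteration 2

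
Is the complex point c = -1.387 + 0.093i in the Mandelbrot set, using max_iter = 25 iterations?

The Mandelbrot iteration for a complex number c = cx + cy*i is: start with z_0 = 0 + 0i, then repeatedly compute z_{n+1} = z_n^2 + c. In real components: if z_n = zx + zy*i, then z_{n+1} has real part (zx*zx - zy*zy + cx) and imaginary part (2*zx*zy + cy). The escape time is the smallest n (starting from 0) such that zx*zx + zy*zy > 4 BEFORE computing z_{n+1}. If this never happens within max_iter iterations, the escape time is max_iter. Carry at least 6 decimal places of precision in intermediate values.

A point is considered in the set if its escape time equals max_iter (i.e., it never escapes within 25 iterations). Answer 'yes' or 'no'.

z_0 = 0 + 0i, c = -1.3870 + 0.0930i
Iter 1: z = -1.3870 + 0.0930i, |z|^2 = 1.9324
Iter 2: z = 0.5281 + -0.1650i, |z|^2 = 0.3061
Iter 3: z = -1.1353 + -0.0813i, |z|^2 = 1.2955
Iter 4: z = -0.1047 + 0.2775i, |z|^2 = 0.0880
Iter 5: z = -1.4531 + 0.0349i, |z|^2 = 2.1126
Iter 6: z = 0.7232 + -0.0084i, |z|^2 = 0.5230
Iter 7: z = -0.8641 + 0.0808i, |z|^2 = 0.7532
Iter 8: z = -0.6468 + -0.0467i, |z|^2 = 0.4206
Iter 9: z = -0.9708 + 0.1534i, |z|^2 = 0.9660
Iter 10: z = -0.4681 + -0.2048i, |z|^2 = 0.2610
Iter 11: z = -1.2098 + 0.2847i, |z|^2 = 1.5448
Iter 12: z = -0.0043 + -0.5959i, |z|^2 = 0.3551
Iter 13: z = -1.7421 + 0.0982i, |z|^2 = 3.0444
Iter 14: z = 1.6381 + -0.2490i, |z|^2 = 2.7455
Iter 15: z = 1.2345 + -0.7228i, |z|^2 = 2.0465
Iter 16: z = -0.3855 + -1.6916i, |z|^2 = 3.0103
Iter 17: z = -4.1001 + 1.3972i, |z|^2 = 18.7628
Escaped at iteration 17

Answer: no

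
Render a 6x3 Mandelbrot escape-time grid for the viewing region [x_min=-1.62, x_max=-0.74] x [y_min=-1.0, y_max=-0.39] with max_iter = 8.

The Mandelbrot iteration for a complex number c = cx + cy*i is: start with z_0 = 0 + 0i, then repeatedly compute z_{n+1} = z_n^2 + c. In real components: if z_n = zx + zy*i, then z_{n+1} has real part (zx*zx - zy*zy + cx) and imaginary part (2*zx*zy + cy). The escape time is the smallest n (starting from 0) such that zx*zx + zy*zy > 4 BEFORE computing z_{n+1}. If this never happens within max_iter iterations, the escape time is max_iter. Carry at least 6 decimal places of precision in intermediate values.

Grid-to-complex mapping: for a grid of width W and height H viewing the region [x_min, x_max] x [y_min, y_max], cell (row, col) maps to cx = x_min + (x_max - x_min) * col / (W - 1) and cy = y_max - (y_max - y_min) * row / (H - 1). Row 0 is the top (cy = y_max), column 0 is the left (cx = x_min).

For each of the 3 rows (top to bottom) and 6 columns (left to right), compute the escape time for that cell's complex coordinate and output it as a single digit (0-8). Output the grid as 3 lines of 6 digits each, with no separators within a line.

(row=0, col=0): c = -1.6200 + -0.3900i → escape time 4
(row=0, col=1): c = -1.4440 + -0.3900i → escape time 4
(row=0, col=2): c = -1.2680 + -0.3900i → escape time 8
(row=0, col=3): c = -1.0920 + -0.3900i → escape time 7
(row=0, col=4): c = -0.9160 + -0.3900i → escape time 7
(row=0, col=5): c = -0.7400 + -0.3900i → escape time 8
(row=1, col=0): c = -1.6200 + -0.6950i → escape time 3
(row=1, col=1): c = -1.4440 + -0.6950i → escape time 3
(row=1, col=2): c = -1.2680 + -0.6950i → escape time 3
(row=1, col=3): c = -1.0920 + -0.6950i → escape time 3
(row=1, col=4): c = -0.9160 + -0.6950i → escape time 4
(row=1, col=5): c = -0.7400 + -0.6950i → escape time 5
(row=2, col=0): c = -1.6200 + -1.0000i → escape time 2
(row=2, col=1): c = -1.4440 + -1.0000i → escape time 3
(row=2, col=2): c = -1.2680 + -1.0000i → escape time 3
(row=2, col=3): c = -1.0920 + -1.0000i → escape time 3
(row=2, col=4): c = -0.9160 + -1.0000i → escape time 3
(row=2, col=5): c = -0.7400 + -1.0000i → escape time 3

Answer: 448778
333345
233333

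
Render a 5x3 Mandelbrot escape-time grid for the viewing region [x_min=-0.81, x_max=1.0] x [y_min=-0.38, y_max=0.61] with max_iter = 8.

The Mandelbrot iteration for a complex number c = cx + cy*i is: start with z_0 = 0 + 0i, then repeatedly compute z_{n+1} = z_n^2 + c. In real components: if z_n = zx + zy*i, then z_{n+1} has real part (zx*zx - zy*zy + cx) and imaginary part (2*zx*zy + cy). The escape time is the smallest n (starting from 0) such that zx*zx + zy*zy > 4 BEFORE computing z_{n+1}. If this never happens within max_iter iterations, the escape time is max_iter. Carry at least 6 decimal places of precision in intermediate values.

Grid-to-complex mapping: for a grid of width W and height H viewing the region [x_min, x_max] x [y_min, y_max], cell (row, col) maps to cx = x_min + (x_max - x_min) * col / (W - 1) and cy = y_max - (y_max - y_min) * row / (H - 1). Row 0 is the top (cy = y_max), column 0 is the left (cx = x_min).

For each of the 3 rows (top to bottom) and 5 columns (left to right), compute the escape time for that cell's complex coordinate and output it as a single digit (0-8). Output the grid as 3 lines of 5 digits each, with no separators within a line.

Answer: 58832
88842
88842

Derivation:
(row=0, col=0): c = -0.8100 + 0.6100i → escape time 5
(row=0, col=1): c = -0.3575 + 0.6100i → escape time 8
(row=0, col=2): c = 0.0950 + 0.6100i → escape time 8
(row=0, col=3): c = 0.5475 + 0.6100i → escape time 3
(row=0, col=4): c = 1.0000 + 0.6100i → escape time 2
(row=1, col=0): c = -0.8100 + 0.1150i → escape time 8
(row=1, col=1): c = -0.3575 + 0.1150i → escape time 8
(row=1, col=2): c = 0.0950 + 0.1150i → escape time 8
(row=1, col=3): c = 0.5475 + 0.1150i → escape time 4
(row=1, col=4): c = 1.0000 + 0.1150i → escape time 2
(row=2, col=0): c = -0.8100 + -0.3800i → escape time 8
(row=2, col=1): c = -0.3575 + -0.3800i → escape time 8
(row=2, col=2): c = 0.0950 + -0.3800i → escape time 8
(row=2, col=3): c = 0.5475 + -0.3800i → escape time 4
(row=2, col=4): c = 1.0000 + -0.3800i → escape time 2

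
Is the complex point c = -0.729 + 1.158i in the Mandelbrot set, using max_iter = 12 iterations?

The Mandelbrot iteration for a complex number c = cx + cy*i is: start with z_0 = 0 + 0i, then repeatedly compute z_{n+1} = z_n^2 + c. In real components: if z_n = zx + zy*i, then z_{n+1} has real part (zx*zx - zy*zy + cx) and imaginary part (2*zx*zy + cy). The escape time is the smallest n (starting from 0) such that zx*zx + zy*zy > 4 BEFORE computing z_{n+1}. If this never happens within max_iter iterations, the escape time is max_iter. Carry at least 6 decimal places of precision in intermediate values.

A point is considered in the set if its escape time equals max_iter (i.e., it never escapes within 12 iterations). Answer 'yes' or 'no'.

Answer: no

Derivation:
z_0 = 0 + 0i, c = -0.7290 + 1.1580i
Iter 1: z = -0.7290 + 1.1580i, |z|^2 = 1.8724
Iter 2: z = -1.5385 + -0.5304i, |z|^2 = 2.6483
Iter 3: z = 1.3568 + 2.7900i, |z|^2 = 9.6247
Escaped at iteration 3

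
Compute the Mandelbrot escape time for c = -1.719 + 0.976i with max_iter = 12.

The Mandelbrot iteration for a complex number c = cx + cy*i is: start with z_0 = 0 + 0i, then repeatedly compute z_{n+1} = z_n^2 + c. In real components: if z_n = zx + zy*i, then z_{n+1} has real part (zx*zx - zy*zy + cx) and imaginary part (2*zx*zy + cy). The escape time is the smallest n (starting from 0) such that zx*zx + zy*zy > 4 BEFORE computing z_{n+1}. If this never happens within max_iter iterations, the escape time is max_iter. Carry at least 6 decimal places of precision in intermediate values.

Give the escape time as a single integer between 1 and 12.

z_0 = 0 + 0i, c = -1.7190 + 0.9760i
Iter 1: z = -1.7190 + 0.9760i, |z|^2 = 3.9075
Iter 2: z = 0.2834 + -2.3795i, |z|^2 = 5.7423
Escaped at iteration 2

Answer: 2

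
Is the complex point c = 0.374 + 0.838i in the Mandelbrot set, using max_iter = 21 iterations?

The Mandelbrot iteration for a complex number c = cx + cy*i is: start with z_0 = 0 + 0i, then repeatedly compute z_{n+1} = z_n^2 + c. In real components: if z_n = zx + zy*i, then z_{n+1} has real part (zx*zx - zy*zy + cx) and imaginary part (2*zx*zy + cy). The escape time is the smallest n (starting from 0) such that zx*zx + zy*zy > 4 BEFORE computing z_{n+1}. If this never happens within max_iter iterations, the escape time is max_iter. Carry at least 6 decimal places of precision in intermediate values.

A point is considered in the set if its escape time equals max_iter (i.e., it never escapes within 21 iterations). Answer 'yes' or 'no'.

z_0 = 0 + 0i, c = 0.3740 + 0.8380i
Iter 1: z = 0.3740 + 0.8380i, |z|^2 = 0.8421
Iter 2: z = -0.1884 + 1.4648i, |z|^2 = 2.1812
Iter 3: z = -1.7362 + 0.2861i, |z|^2 = 3.0964
Iter 4: z = 3.3066 + -0.1556i, |z|^2 = 10.9578
Escaped at iteration 4

Answer: no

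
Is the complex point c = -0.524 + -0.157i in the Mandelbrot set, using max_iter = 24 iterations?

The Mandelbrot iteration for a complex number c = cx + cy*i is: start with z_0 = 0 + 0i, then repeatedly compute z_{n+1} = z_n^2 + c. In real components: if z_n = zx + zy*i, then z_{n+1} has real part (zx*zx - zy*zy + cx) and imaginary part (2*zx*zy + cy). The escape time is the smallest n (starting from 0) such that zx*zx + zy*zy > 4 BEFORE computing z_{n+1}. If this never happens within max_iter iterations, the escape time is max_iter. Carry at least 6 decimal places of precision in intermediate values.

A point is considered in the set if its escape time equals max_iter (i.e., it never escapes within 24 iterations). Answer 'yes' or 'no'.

Answer: yes

Derivation:
z_0 = 0 + 0i, c = -0.5240 + -0.1570i
Iter 1: z = -0.5240 + -0.1570i, |z|^2 = 0.2992
Iter 2: z = -0.2741 + 0.0075i, |z|^2 = 0.0752
Iter 3: z = -0.4489 + -0.1611i, |z|^2 = 0.2275
Iter 4: z = -0.3484 + -0.0123i, |z|^2 = 0.1215
Iter 5: z = -0.4028 + -0.1484i, |z|^2 = 0.1842
Iter 6: z = -0.3838 + -0.0375i, |z|^2 = 0.1487
Iter 7: z = -0.3781 + -0.1283i, |z|^2 = 0.1594
Iter 8: z = -0.3975 + -0.0600i, |z|^2 = 0.1616
Iter 9: z = -0.3696 + -0.1093i, |z|^2 = 0.1485
Iter 10: z = -0.3993 + -0.0762i, |z|^2 = 0.1653
Iter 11: z = -0.3703 + -0.0961i, |z|^2 = 0.1464
Iter 12: z = -0.3961 + -0.0858i, |z|^2 = 0.1643
Iter 13: z = -0.3745 + -0.0890i, |z|^2 = 0.1482
Iter 14: z = -0.3917 + -0.0903i, |z|^2 = 0.1616
Iter 15: z = -0.3787 + -0.0862i, |z|^2 = 0.1509
Iter 16: z = -0.3880 + -0.0917i, |z|^2 = 0.1589
Iter 17: z = -0.3819 + -0.0859i, |z|^2 = 0.1532
Iter 18: z = -0.3856 + -0.0914i, |z|^2 = 0.1570
Iter 19: z = -0.3837 + -0.0865i, |z|^2 = 0.1547
Iter 20: z = -0.3843 + -0.0906i, |z|^2 = 0.1559
Iter 21: z = -0.3846 + -0.0874i, |z|^2 = 0.1555
Iter 22: z = -0.3837 + -0.0898i, |z|^2 = 0.1553
Iter 23: z = -0.3848 + -0.0881i, |z|^2 = 0.1558
Did not escape in 24 iterations → in set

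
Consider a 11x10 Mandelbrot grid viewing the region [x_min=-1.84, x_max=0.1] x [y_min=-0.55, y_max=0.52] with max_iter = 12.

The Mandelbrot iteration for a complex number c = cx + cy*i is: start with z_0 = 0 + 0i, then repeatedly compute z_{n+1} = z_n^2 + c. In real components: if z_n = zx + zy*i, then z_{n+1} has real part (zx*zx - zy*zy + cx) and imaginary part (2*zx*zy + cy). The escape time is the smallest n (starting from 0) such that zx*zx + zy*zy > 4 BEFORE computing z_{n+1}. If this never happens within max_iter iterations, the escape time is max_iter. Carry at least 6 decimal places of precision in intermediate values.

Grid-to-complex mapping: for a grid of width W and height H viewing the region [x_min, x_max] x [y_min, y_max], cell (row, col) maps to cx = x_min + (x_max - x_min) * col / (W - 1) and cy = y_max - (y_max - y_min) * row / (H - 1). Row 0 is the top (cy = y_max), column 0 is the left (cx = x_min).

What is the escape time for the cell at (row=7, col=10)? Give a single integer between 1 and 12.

Answer: 12

Derivation:
z_0 = 0 + 0i, c = 0.1000 + -0.3122i
Iter 1: z = 0.1000 + -0.3122i, |z|^2 = 0.1075
Iter 2: z = 0.0125 + -0.3747i, |z|^2 = 0.1405
Iter 3: z = -0.0402 + -0.3216i, |z|^2 = 0.1050
Iter 4: z = -0.0018 + -0.2864i, |z|^2 = 0.0820
Iter 5: z = 0.0180 + -0.3112i, |z|^2 = 0.0972
Iter 6: z = 0.0035 + -0.3234i, |z|^2 = 0.1046
Iter 7: z = -0.0046 + -0.3145i, |z|^2 = 0.0989
Iter 8: z = 0.0011 + -0.3093i, |z|^2 = 0.0957
Iter 9: z = 0.0043 + -0.3129i, |z|^2 = 0.0979
Iter 10: z = 0.0021 + -0.3149i, |z|^2 = 0.0992
Iter 11: z = 0.0008 + -0.3135i, |z|^2 = 0.0983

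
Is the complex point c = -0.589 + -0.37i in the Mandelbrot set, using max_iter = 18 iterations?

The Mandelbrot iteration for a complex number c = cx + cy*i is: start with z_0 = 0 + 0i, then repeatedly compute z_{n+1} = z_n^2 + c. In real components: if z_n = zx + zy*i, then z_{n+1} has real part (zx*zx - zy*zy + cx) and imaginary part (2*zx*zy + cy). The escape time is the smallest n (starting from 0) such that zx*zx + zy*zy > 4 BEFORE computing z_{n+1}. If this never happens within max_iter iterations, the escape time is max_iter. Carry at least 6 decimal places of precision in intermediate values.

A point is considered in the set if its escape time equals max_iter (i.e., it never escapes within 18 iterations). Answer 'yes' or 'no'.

Answer: yes

Derivation:
z_0 = 0 + 0i, c = -0.5890 + -0.3700i
Iter 1: z = -0.5890 + -0.3700i, |z|^2 = 0.4838
Iter 2: z = -0.3790 + 0.0659i, |z|^2 = 0.1480
Iter 3: z = -0.4497 + -0.4199i, |z|^2 = 0.3786
Iter 4: z = -0.5631 + 0.0077i, |z|^2 = 0.3171
Iter 5: z = -0.2720 + -0.3787i, |z|^2 = 0.2174
Iter 6: z = -0.6584 + -0.1640i, |z|^2 = 0.4604
Iter 7: z = -0.1824 + -0.1540i, |z|^2 = 0.0570
Iter 8: z = -0.5794 + -0.3138i, |z|^2 = 0.4342
Iter 9: z = -0.3517 + -0.0063i, |z|^2 = 0.1237
Iter 10: z = -0.4653 + -0.3656i, |z|^2 = 0.3502
Iter 11: z = -0.5061 + -0.0298i, |z|^2 = 0.2570
Iter 12: z = -0.3338 + -0.3398i, |z|^2 = 0.2269
Iter 13: z = -0.5931 + -0.1431i, |z|^2 = 0.3723
Iter 14: z = -0.2577 + -0.2002i, |z|^2 = 0.1065
Iter 15: z = -0.5627 + -0.2668i, |z|^2 = 0.3878
Iter 16: z = -0.3436 + -0.0698i, |z|^2 = 0.1229
Iter 17: z = -0.4758 + -0.3221i, |z|^2 = 0.3301
Did not escape in 18 iterations → in set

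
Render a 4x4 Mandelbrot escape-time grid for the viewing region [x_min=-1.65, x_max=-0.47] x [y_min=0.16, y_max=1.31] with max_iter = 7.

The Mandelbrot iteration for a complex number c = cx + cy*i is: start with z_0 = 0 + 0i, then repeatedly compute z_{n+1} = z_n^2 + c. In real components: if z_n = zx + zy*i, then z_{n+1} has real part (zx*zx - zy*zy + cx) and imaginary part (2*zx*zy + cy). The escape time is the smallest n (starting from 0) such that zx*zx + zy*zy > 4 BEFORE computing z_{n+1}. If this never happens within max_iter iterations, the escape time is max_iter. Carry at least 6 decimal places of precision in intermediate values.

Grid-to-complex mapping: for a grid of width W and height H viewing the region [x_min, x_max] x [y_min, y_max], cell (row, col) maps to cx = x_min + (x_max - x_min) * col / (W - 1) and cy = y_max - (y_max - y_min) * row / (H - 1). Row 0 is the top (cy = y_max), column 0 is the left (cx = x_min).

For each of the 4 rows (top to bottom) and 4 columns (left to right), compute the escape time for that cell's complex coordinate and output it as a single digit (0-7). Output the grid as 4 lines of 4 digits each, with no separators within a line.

(row=0, col=0): c = -1.6500 + 1.3100i → escape time 1
(row=0, col=1): c = -1.2567 + 1.3100i → escape time 2
(row=0, col=2): c = -0.8633 + 1.3100i → escape time 2
(row=0, col=3): c = -0.4700 + 1.3100i → escape time 3
(row=1, col=0): c = -1.6500 + 0.9267i → escape time 2
(row=1, col=1): c = -1.2567 + 0.9267i → escape time 3
(row=1, col=2): c = -0.8633 + 0.9267i → escape time 3
(row=1, col=3): c = -0.4700 + 0.9267i → escape time 4
(row=2, col=0): c = -1.6500 + 0.5433i → escape time 3
(row=2, col=1): c = -1.2567 + 0.5433i → escape time 4
(row=2, col=2): c = -0.8633 + 0.5433i → escape time 5
(row=2, col=3): c = -0.4700 + 0.5433i → escape time 7
(row=3, col=0): c = -1.6500 + 0.1600i → escape time 5
(row=3, col=1): c = -1.2567 + 0.1600i → escape time 7
(row=3, col=2): c = -0.8633 + 0.1600i → escape time 7
(row=3, col=3): c = -0.4700 + 0.1600i → escape time 7

Answer: 1223
2334
3457
5777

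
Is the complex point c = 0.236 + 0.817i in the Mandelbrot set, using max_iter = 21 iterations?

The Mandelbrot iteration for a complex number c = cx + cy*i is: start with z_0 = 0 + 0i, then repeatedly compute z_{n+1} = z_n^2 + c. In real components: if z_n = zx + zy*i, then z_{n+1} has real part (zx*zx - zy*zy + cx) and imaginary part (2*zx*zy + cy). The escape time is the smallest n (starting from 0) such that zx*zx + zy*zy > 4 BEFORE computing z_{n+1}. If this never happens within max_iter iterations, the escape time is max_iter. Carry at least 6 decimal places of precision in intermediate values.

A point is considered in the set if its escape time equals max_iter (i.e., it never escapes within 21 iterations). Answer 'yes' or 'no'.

z_0 = 0 + 0i, c = 0.2360 + 0.8170i
Iter 1: z = 0.2360 + 0.8170i, |z|^2 = 0.7232
Iter 2: z = -0.3758 + 1.2026i, |z|^2 = 1.5875
Iter 3: z = -1.0691 + -0.0869i, |z|^2 = 1.1505
Iter 4: z = 1.3714 + 1.0028i, |z|^2 = 2.8862
Iter 5: z = 1.1112 + 3.5673i, |z|^2 = 13.9607
Escaped at iteration 5

Answer: no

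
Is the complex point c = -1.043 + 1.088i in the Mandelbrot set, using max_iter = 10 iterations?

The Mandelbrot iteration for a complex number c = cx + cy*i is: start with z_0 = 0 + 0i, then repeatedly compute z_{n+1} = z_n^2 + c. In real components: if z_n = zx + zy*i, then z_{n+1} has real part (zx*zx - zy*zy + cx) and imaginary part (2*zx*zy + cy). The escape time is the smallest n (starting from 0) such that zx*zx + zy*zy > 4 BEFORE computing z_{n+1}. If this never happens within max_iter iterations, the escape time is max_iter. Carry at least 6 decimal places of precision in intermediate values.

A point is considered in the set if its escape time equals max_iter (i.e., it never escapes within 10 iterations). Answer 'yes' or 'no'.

Answer: no

Derivation:
z_0 = 0 + 0i, c = -1.0430 + 1.0880i
Iter 1: z = -1.0430 + 1.0880i, |z|^2 = 2.2716
Iter 2: z = -1.1389 + -1.1816i, |z|^2 = 2.6932
Iter 3: z = -1.1420 + 3.7794i, |z|^2 = 15.5878
Escaped at iteration 3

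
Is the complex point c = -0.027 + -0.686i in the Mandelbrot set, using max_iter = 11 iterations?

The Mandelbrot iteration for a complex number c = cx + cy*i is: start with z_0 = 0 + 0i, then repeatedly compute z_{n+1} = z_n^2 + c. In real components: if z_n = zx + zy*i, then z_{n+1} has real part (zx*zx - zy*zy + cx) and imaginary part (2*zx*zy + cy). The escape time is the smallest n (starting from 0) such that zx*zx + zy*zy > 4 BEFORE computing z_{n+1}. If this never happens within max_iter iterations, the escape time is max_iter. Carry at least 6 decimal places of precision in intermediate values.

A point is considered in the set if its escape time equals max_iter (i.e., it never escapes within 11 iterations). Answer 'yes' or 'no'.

Answer: yes

Derivation:
z_0 = 0 + 0i, c = -0.0270 + -0.6860i
Iter 1: z = -0.0270 + -0.6860i, |z|^2 = 0.4713
Iter 2: z = -0.4969 + -0.6490i, |z|^2 = 0.6680
Iter 3: z = -0.2013 + -0.0411i, |z|^2 = 0.0422
Iter 4: z = 0.0118 + -0.6695i, |z|^2 = 0.4483
Iter 5: z = -0.4750 + -0.7018i, |z|^2 = 0.7182
Iter 6: z = -0.2939 + -0.0192i, |z|^2 = 0.0868
Iter 7: z = 0.0590 + -0.6747i, |z|^2 = 0.4587
Iter 8: z = -0.4787 + -0.7656i, |z|^2 = 0.8154
Iter 9: z = -0.3840 + 0.0471i, |z|^2 = 0.1497
Iter 10: z = 0.1182 + -0.7221i, |z|^2 = 0.5355
Did not escape in 11 iterations → in set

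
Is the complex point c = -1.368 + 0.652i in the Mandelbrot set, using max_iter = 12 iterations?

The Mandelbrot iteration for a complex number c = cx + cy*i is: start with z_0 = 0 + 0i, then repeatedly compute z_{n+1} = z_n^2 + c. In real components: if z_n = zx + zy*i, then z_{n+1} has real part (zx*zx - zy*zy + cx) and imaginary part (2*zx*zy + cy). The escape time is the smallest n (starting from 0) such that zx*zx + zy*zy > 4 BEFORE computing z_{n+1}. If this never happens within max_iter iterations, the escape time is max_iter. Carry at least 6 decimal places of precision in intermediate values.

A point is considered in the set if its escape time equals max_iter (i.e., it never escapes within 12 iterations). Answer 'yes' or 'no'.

z_0 = 0 + 0i, c = -1.3680 + 0.6520i
Iter 1: z = -1.3680 + 0.6520i, |z|^2 = 2.2965
Iter 2: z = 0.0783 + -1.1319i, |z|^2 = 1.2873
Iter 3: z = -2.6430 + 0.4747i, |z|^2 = 7.2108
Escaped at iteration 3

Answer: no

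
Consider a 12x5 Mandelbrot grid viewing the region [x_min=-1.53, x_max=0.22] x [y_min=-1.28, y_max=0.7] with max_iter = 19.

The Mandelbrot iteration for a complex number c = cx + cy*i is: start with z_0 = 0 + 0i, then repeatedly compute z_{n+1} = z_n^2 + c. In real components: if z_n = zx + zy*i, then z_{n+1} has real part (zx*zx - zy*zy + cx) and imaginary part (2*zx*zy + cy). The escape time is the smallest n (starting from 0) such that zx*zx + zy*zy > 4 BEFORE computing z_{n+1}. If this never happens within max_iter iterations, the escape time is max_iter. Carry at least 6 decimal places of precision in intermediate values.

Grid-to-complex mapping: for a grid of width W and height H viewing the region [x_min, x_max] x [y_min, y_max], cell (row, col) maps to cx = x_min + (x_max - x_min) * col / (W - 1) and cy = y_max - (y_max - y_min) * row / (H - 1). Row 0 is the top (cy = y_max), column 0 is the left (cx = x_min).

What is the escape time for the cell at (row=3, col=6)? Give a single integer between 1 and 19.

z_0 = 0 + 0i, c = -0.5755 + -0.7850i
Iter 1: z = -0.5755 + -0.7850i, |z|^2 = 0.9474
Iter 2: z = -0.8605 + 0.1185i, |z|^2 = 0.7545
Iter 3: z = 0.1510 + -0.9889i, |z|^2 = 1.0007
Iter 4: z = -1.5305 + -1.0837i, |z|^2 = 3.5169
Iter 5: z = 0.5927 + 2.5323i, |z|^2 = 6.7637
Escaped at iteration 5

Answer: 5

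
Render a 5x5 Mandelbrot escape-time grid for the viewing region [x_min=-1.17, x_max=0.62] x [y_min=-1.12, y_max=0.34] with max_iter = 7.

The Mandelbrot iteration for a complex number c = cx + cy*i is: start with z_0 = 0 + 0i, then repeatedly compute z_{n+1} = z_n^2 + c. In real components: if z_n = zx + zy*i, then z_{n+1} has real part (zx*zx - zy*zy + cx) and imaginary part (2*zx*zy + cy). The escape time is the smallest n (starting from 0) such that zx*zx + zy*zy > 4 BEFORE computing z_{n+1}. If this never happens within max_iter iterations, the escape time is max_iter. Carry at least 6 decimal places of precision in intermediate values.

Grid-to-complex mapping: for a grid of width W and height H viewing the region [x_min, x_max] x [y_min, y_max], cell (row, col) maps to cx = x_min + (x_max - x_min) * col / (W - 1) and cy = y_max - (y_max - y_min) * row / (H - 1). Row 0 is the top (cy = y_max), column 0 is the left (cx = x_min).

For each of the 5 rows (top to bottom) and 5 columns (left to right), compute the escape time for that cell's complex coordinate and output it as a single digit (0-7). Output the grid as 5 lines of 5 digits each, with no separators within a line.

Answer: 77774
77774
77774
34763
33432

Derivation:
(row=0, col=0): c = -1.1700 + 0.3400i → escape time 7
(row=0, col=1): c = -0.7225 + 0.3400i → escape time 7
(row=0, col=2): c = -0.2750 + 0.3400i → escape time 7
(row=0, col=3): c = 0.1725 + 0.3400i → escape time 7
(row=0, col=4): c = 0.6200 + 0.3400i → escape time 4
(row=1, col=0): c = -1.1700 + -0.0250i → escape time 7
(row=1, col=1): c = -0.7225 + -0.0250i → escape time 7
(row=1, col=2): c = -0.2750 + -0.0250i → escape time 7
(row=1, col=3): c = 0.1725 + -0.0250i → escape time 7
(row=1, col=4): c = 0.6200 + -0.0250i → escape time 4
(row=2, col=0): c = -1.1700 + -0.3900i → escape time 7
(row=2, col=1): c = -0.7225 + -0.3900i → escape time 7
(row=2, col=2): c = -0.2750 + -0.3900i → escape time 7
(row=2, col=3): c = 0.1725 + -0.3900i → escape time 7
(row=2, col=4): c = 0.6200 + -0.3900i → escape time 4
(row=3, col=0): c = -1.1700 + -0.7550i → escape time 3
(row=3, col=1): c = -0.7225 + -0.7550i → escape time 4
(row=3, col=2): c = -0.2750 + -0.7550i → escape time 7
(row=3, col=3): c = 0.1725 + -0.7550i → escape time 6
(row=3, col=4): c = 0.6200 + -0.7550i → escape time 3
(row=4, col=0): c = -1.1700 + -1.1200i → escape time 3
(row=4, col=1): c = -0.7225 + -1.1200i → escape time 3
(row=4, col=2): c = -0.2750 + -1.1200i → escape time 4
(row=4, col=3): c = 0.1725 + -1.1200i → escape time 3
(row=4, col=4): c = 0.6200 + -1.1200i → escape time 2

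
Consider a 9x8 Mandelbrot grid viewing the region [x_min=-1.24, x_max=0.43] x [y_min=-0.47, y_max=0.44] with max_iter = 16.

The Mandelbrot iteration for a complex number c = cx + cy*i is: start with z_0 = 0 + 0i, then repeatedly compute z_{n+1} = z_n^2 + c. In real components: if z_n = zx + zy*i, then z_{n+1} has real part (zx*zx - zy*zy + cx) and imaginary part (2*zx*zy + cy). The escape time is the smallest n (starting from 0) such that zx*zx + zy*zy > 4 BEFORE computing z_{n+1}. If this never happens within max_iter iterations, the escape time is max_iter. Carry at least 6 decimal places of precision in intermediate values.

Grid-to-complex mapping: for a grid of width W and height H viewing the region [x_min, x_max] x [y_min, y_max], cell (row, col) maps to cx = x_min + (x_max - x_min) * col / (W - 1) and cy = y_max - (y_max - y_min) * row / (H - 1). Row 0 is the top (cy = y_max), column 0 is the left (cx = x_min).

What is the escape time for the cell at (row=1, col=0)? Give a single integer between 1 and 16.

Answer: 16

Derivation:
z_0 = 0 + 0i, c = -1.2400 + 0.3100i
Iter 1: z = -1.2400 + 0.3100i, |z|^2 = 1.6337
Iter 2: z = 0.2015 + -0.4588i, |z|^2 = 0.2511
Iter 3: z = -1.4099 + 0.1251i, |z|^2 = 2.0035
Iter 4: z = 0.7322 + -0.0428i, |z|^2 = 0.5379
Iter 5: z = -0.7058 + 0.2474i, |z|^2 = 0.5593
Iter 6: z = -0.8031 + -0.0392i, |z|^2 = 0.6465
Iter 7: z = -0.5966 + 0.3729i, |z|^2 = 0.4950
Iter 8: z = -1.0231 + -0.1350i, |z|^2 = 1.0650
Iter 9: z = -0.2114 + 0.5863i, |z|^2 = 0.3884
Iter 10: z = -1.5390 + 0.0621i, |z|^2 = 2.3724
Iter 11: z = 1.1247 + 0.1188i, |z|^2 = 1.2790
Iter 12: z = 0.0108 + 0.5773i, |z|^2 = 0.3334
Iter 13: z = -1.5731 + 0.3224i, |z|^2 = 2.5787
Iter 14: z = 1.1308 + -0.7044i, |z|^2 = 1.7748
Iter 15: z = -0.4575 + -1.2830i, |z|^2 = 1.8554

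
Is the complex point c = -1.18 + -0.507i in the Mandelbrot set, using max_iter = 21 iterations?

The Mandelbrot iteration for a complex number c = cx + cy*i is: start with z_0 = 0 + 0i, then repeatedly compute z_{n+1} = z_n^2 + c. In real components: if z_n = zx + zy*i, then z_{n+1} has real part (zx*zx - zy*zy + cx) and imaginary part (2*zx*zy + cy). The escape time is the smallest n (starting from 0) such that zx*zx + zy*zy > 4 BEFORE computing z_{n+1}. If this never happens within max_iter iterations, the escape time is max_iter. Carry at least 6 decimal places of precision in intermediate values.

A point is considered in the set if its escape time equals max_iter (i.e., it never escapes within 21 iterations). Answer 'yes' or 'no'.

z_0 = 0 + 0i, c = -1.1800 + -0.5070i
Iter 1: z = -1.1800 + -0.5070i, |z|^2 = 1.6494
Iter 2: z = -0.0446 + 0.6895i, |z|^2 = 0.4774
Iter 3: z = -1.6534 + -0.5686i, |z|^2 = 3.0572
Iter 4: z = 1.2306 + 1.3732i, |z|^2 = 3.4001
Iter 5: z = -1.5513 + 2.8727i, |z|^2 = 10.6592
Escaped at iteration 5

Answer: no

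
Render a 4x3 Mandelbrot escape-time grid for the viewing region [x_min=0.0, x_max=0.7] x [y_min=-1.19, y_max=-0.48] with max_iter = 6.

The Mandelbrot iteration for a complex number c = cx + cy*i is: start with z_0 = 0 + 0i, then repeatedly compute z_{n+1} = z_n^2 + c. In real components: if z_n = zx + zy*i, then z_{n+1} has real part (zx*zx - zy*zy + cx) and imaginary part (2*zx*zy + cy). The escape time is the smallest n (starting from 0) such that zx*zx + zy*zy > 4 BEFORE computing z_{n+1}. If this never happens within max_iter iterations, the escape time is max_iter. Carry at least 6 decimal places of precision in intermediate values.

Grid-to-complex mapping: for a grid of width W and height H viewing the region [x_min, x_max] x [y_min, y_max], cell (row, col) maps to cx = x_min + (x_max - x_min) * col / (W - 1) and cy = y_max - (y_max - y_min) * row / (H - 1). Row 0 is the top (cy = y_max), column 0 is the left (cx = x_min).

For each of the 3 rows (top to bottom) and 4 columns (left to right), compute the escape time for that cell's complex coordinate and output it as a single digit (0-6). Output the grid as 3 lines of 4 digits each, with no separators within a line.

(row=0, col=0): c = 0.0000 + -0.4800i → escape time 6
(row=0, col=1): c = 0.2333 + -0.4800i → escape time 6
(row=0, col=2): c = 0.4667 + -0.4800i → escape time 5
(row=0, col=3): c = 0.7000 + -0.4800i → escape time 3
(row=1, col=0): c = 0.0000 + -0.8350i → escape time 6
(row=1, col=1): c = 0.2333 + -0.8350i → escape time 5
(row=1, col=2): c = 0.4667 + -0.8350i → escape time 3
(row=1, col=3): c = 0.7000 + -0.8350i → escape time 2
(row=2, col=0): c = 0.0000 + -1.1900i → escape time 3
(row=2, col=1): c = 0.2333 + -1.1900i → escape time 2
(row=2, col=2): c = 0.4667 + -1.1900i → escape time 2
(row=2, col=3): c = 0.7000 + -1.1900i → escape time 2

Answer: 6653
6532
3222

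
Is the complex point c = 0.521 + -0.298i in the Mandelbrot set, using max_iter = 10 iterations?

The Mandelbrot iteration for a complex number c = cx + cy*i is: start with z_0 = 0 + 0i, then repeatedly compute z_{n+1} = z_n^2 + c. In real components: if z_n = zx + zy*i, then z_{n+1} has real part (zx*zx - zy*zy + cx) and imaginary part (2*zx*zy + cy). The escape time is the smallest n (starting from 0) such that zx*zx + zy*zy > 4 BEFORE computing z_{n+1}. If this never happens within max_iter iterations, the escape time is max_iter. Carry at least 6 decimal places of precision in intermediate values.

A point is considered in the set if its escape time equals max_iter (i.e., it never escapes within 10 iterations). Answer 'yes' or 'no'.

Answer: no

Derivation:
z_0 = 0 + 0i, c = 0.5210 + -0.2980i
Iter 1: z = 0.5210 + -0.2980i, |z|^2 = 0.3602
Iter 2: z = 0.7036 + -0.6085i, |z|^2 = 0.8654
Iter 3: z = 0.6458 + -1.1543i, |z|^2 = 1.7496
Iter 4: z = -0.3944 + -1.7890i, |z|^2 = 3.3561
Iter 5: z = -2.5239 + 1.1133i, |z|^2 = 7.6095
Escaped at iteration 5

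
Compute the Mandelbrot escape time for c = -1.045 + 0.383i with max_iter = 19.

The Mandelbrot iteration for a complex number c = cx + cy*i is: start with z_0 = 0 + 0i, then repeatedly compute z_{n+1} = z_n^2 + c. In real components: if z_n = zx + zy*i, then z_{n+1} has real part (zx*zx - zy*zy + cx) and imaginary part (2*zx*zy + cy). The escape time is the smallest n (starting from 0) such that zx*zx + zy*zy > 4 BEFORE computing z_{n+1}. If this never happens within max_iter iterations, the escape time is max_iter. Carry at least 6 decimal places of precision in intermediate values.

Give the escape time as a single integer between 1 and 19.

z_0 = 0 + 0i, c = -1.0450 + 0.3830i
Iter 1: z = -1.0450 + 0.3830i, |z|^2 = 1.2387
Iter 2: z = -0.0997 + -0.4175i, |z|^2 = 0.1842
Iter 3: z = -1.2093 + 0.4662i, |z|^2 = 1.6799
Iter 4: z = 0.2002 + -0.7446i, |z|^2 = 0.5945
Iter 5: z = -1.5594 + 0.0849i, |z|^2 = 2.4390
Iter 6: z = 1.3795 + 0.1182i, |z|^2 = 1.9171
Iter 7: z = 0.8441 + 0.7092i, |z|^2 = 1.2155
Iter 8: z = -0.8354 + 1.5803i, |z|^2 = 3.1951
Iter 9: z = -2.8445 + -2.2572i, |z|^2 = 13.1863
Escaped at iteration 9

Answer: 9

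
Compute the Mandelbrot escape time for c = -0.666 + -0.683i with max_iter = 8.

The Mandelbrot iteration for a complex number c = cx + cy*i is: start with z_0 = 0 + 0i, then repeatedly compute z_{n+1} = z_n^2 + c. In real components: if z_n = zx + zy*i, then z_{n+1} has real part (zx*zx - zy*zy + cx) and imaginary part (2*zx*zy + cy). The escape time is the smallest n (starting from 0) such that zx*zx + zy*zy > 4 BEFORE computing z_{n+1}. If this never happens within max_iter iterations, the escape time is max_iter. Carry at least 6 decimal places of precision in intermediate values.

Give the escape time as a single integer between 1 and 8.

z_0 = 0 + 0i, c = -0.6660 + -0.6830i
Iter 1: z = -0.6660 + -0.6830i, |z|^2 = 0.9100
Iter 2: z = -0.6889 + 0.2268i, |z|^2 = 0.5260
Iter 3: z = -0.2428 + -0.9954i, |z|^2 = 1.0498
Iter 4: z = -1.5980 + -0.1996i, |z|^2 = 2.5933
Iter 5: z = 1.8476 + -0.0450i, |z|^2 = 3.4156
Iter 6: z = 2.7456 + -0.8492i, |z|^2 = 8.2595
Escaped at iteration 6

Answer: 6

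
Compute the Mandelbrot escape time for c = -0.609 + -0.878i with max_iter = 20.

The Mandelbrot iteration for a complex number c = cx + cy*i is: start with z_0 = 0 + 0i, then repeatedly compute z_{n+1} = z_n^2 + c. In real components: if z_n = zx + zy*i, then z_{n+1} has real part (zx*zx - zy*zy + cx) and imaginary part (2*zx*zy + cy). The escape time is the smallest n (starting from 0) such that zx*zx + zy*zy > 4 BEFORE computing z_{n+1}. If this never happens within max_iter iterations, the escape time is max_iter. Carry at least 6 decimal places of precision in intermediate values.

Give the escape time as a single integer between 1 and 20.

z_0 = 0 + 0i, c = -0.6090 + -0.8780i
Iter 1: z = -0.6090 + -0.8780i, |z|^2 = 1.1418
Iter 2: z = -1.0090 + 0.1914i, |z|^2 = 1.0547
Iter 3: z = 0.3725 + -1.2643i, |z|^2 = 1.7371
Iter 4: z = -2.0686 + -1.8197i, |z|^2 = 7.5907
Escaped at iteration 4

Answer: 4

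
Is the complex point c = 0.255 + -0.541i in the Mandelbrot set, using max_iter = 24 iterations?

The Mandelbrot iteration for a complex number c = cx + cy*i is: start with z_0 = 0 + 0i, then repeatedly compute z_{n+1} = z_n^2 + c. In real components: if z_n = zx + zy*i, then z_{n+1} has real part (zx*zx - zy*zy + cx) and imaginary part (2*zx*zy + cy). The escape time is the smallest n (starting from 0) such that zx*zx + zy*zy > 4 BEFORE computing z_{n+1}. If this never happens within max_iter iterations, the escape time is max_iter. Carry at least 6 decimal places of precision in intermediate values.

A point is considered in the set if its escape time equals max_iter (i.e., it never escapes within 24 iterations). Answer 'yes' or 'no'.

z_0 = 0 + 0i, c = 0.2550 + -0.5410i
Iter 1: z = 0.2550 + -0.5410i, |z|^2 = 0.3577
Iter 2: z = 0.0273 + -0.8169i, |z|^2 = 0.6681
Iter 3: z = -0.4116 + -0.5857i, |z|^2 = 0.5124
Iter 4: z = 0.0814 + -0.0589i, |z|^2 = 0.0101
Iter 5: z = 0.2582 + -0.5506i, |z|^2 = 0.3698
Iter 6: z = 0.0185 + -0.8253i, |z|^2 = 0.6814
Iter 7: z = -0.4257 + -0.5715i, |z|^2 = 0.5079
Iter 8: z = 0.1096 + -0.0543i, |z|^2 = 0.0150
Iter 9: z = 0.2641 + -0.5529i, |z|^2 = 0.3754
Iter 10: z = 0.0190 + -0.8330i, |z|^2 = 0.6943
Iter 11: z = -0.4385 + -0.5727i, |z|^2 = 0.5203
Iter 12: z = 0.1193 + -0.0387i, |z|^2 = 0.0157
Iter 13: z = 0.2677 + -0.5502i, |z|^2 = 0.3745
Iter 14: z = 0.0239 + -0.8356i, |z|^2 = 0.6989
Iter 15: z = -0.4427 + -0.5810i, |z|^2 = 0.5335
Iter 16: z = 0.1135 + -0.0266i, |z|^2 = 0.0136
Iter 17: z = 0.2672 + -0.5470i, |z|^2 = 0.3706
Iter 18: z = 0.0271 + -0.8333i, |z|^2 = 0.6951
Iter 19: z = -0.4387 + -0.5862i, |z|^2 = 0.5361
Iter 20: z = 0.1037 + -0.0267i, |z|^2 = 0.0115
Iter 21: z = 0.2651 + -0.5465i, |z|^2 = 0.3690
Iter 22: z = 0.0265 + -0.8307i, |z|^2 = 0.6908
Iter 23: z = -0.4344 + -0.5851i, |z|^2 = 0.5311
Did not escape in 24 iterations → in set

Answer: yes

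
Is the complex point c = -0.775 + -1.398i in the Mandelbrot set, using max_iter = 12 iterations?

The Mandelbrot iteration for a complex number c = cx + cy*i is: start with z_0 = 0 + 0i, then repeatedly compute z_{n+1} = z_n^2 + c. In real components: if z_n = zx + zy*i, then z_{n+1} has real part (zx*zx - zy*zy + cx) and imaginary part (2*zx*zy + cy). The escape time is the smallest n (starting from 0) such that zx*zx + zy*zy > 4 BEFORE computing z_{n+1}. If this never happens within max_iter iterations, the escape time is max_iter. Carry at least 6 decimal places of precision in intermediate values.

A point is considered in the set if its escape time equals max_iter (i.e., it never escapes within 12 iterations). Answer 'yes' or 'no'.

Answer: no

Derivation:
z_0 = 0 + 0i, c = -0.7750 + -1.3980i
Iter 1: z = -0.7750 + -1.3980i, |z|^2 = 2.5550
Iter 2: z = -2.1288 + 0.7689i, |z|^2 = 5.1229
Escaped at iteration 2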